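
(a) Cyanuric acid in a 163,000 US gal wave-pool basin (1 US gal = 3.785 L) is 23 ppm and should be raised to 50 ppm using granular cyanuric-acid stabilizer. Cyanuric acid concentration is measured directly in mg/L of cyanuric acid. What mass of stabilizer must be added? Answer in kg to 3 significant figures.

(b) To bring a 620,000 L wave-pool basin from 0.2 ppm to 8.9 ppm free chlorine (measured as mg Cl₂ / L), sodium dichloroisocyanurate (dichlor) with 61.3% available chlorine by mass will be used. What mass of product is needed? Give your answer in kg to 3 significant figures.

(a) 16.7 kg; (b) 8.80 kg

(a) Volume: 163,000 US gal × 3.785 L/gal = 616,955 L.
(a) CYA to add: (50 − 23) = 27 mg/L × 616,955 L = 16,660 g cyanuric acid.

(b) Chlorine deficit: 8.9 − 0.2 = 8.7 ppm = 8.7 mg/L as Cl₂.
(b) Cl₂ equivalent needed: 8.7 mg/L × 620,000 L = 5,394,000 mg = 5394 g.
(b) Product at 61.3% available chlorine: 5394 / 0.613 = 8799 g.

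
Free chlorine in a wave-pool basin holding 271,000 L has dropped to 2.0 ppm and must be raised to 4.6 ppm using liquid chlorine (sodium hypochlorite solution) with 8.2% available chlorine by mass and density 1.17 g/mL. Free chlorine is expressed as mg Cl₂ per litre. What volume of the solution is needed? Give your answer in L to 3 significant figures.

7.34 L

Chlorine deficit: 4.6 − 2.0 = 2.6 ppm = 2.6 mg/L as Cl₂.
Cl₂ equivalent needed: 2.6 mg/L × 271,000 L = 704,600 mg = 704.6 g.
Product at 8.2% available chlorine: 704.6 / 0.082 = 8593 g.
Volume at density 1.17 g/mL: 8593 g ÷ 1.17 g/mL = 7344 mL.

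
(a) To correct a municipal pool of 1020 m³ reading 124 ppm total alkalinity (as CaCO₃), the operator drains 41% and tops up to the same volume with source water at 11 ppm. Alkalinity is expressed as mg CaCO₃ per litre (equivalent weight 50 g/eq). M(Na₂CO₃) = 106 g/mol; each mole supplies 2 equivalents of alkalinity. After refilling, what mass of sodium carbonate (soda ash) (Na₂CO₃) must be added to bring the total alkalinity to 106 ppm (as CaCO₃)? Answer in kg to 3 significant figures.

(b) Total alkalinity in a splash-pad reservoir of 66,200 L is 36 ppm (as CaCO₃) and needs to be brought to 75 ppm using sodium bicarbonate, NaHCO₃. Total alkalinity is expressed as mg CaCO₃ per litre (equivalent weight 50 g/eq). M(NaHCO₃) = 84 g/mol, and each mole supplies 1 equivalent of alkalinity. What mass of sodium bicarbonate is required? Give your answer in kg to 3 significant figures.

(a) 30.6 kg; (b) 4.34 kg

(a) Volume: 1020 m³ = 1,020,000 L.
(a) After draining 41% and refilling: 124 × 0.59 + 11 × 0.41 = 77.67 ppm.
(a) Deficit to target: 106 − 77.67 = 28.33 mg/L.
(a) As CaCO₃: 28.33 mg/L × 1,020,000 L = 28,900 g; ÷ 50 g/eq ÷ 2 = 289 mol Na₂CO₃.
(a) Mass: 289 × 106 = 30,630 g.

(b) Alkalinity to add: (75 − 36) = 39 mg/L as CaCO₃ × 66,200 L = 2582 g as CaCO₃.
(b) Equivalents: 2582 g ÷ 50 g/eq = 51.64 eq.
(b) NaHCO₃ supplies 1 eq per mole → 51.64 mol.
(b) Mass: 51.64 mol × 84 g/mol = 4337 g.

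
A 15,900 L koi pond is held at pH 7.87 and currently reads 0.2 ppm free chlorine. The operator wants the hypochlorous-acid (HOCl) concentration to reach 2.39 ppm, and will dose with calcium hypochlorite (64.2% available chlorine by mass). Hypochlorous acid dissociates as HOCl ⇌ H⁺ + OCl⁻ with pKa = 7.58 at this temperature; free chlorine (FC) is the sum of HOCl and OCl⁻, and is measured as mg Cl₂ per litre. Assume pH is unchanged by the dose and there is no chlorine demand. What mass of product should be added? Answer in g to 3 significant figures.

170 g

[OCl⁻]/[HOCl] = 10^(pH − pKa) = 10^(7.87 − 7.58) = 1.95; fraction as HOCl = 1/(1 + 1.95) = 0.339.
Free chlorine required for 2.39 ppm HOCl: 2.39 / 0.339 = 7.05 ppm.
FC to add: 7.05 − 0.2 = 6.85 mg/L as Cl₂.
Cl₂ equivalent: 6.85 mg/L × 15,900 L = 108.9 g.
Product at 64.2% available Cl: 108.9 / 0.642 = 169.7 g.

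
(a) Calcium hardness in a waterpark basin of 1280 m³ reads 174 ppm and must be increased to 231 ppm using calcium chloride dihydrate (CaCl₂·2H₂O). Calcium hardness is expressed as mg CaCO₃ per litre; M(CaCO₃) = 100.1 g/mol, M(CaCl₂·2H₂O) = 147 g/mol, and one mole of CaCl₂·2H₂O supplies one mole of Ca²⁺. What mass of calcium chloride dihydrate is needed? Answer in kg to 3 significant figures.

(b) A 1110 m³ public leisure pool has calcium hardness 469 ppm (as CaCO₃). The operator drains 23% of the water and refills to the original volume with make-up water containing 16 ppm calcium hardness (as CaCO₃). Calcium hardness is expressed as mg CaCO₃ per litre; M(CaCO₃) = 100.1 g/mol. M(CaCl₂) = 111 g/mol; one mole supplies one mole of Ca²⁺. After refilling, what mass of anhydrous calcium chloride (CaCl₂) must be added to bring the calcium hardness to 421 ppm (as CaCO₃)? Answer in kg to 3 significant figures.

(a) Volume: 1280 m³ = 1,280,000 L.
(a) Hardness to add: (231 − 174) = 57 mg/L as CaCO₃ × 1,280,000 L = 72,960 g as CaCO₃.
(a) Moles of Ca²⁺ (1 mol Ca²⁺ ≡ 1 mol CaCO₃): 72,960 / 100.1 g/mol = 728.9 mol.
(a) Mass of CaCl₂·2H₂O: 728.9 × 147 = 107,100 g.

(b) Volume: 1110 m³ = 1,110,000 L.
(b) After draining 23% and refilling: 469 × 0.77 + 16 × 0.23 = 364.81 ppm.
(b) Deficit to target: 421 − 364.81 = 56.19 mg/L.
(b) As CaCO₃: 56.19 mg/L × 1,110,000 L = 62,370 g; ÷ 100.1 = 623.1 mol Ca²⁺.
(b) Mass: 623.1 × 111 = 69,160 g.

(a) 107 kg; (b) 69.2 kg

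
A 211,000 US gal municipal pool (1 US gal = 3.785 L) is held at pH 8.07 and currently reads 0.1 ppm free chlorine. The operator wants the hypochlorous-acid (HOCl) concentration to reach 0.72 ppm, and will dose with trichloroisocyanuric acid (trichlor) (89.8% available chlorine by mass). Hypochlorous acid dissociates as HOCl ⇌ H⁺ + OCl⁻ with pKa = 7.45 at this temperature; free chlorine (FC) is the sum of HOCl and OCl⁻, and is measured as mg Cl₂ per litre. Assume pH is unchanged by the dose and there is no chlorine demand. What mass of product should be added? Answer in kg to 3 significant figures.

3.22 kg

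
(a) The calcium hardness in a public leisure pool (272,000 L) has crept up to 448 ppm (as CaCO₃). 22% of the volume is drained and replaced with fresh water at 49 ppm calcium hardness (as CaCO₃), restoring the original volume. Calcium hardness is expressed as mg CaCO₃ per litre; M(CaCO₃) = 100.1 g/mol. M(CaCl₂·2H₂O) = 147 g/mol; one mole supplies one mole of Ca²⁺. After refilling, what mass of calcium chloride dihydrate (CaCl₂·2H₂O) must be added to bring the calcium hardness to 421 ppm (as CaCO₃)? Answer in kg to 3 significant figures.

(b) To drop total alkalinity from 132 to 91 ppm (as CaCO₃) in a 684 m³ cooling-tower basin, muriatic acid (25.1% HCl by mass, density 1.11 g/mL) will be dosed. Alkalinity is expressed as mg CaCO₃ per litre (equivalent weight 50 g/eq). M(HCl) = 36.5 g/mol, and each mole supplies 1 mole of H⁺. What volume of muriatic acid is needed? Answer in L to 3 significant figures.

(a) After draining 22% and refilling: 448 × 0.78 + 49 × 0.22 = 360.22 ppm.
(a) Deficit to target: 421 − 360.22 = 60.78 mg/L.
(a) As CaCO₃: 60.78 mg/L × 272,000 L = 16,530 g; ÷ 100.1 = 165.2 mol Ca²⁺.
(a) Mass: 165.2 × 147 = 24,280 g.

(b) Volume: 684 m³ = 684,000 L.
(b) Alkalinity to neutralize: (132 − 91) = 41 mg/L as CaCO₃ × 684,000 L = 28,040 g as CaCO₃.
(b) Equivalents of H⁺ required: 28,040 ÷ 50 g/eq = 560.9 eq = 560.9 mol HCl.
(b) Mass of HCl: 560.9 × 36.5 = 20,470 g.
(b) Mass of 25.1% solution: 20,470 / 0.251 = 81,560 g.
(b) Volume: 81,560 g ÷ 1.11 g/mL = 73,480 mL.

(a) 24.3 kg; (b) 73.5 L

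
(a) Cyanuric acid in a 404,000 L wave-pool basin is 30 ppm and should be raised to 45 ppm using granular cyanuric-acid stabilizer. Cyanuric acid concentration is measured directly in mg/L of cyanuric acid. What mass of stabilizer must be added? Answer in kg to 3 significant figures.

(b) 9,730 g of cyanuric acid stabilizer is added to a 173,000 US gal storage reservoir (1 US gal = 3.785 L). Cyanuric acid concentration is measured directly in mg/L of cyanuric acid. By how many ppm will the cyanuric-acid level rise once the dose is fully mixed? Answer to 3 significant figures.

(a) 6.06 kg; (b) 14.9 ppm

(a) CYA to add: (45 − 30) = 15 mg/L × 404,000 L = 6060 g cyanuric acid.

(b) Volume: 173,000 US gal × 3.785 L/gal = 654,805 L.
(b) Rise: 9,730 g / 654,805 L × 1000 = 14.86 mg/L.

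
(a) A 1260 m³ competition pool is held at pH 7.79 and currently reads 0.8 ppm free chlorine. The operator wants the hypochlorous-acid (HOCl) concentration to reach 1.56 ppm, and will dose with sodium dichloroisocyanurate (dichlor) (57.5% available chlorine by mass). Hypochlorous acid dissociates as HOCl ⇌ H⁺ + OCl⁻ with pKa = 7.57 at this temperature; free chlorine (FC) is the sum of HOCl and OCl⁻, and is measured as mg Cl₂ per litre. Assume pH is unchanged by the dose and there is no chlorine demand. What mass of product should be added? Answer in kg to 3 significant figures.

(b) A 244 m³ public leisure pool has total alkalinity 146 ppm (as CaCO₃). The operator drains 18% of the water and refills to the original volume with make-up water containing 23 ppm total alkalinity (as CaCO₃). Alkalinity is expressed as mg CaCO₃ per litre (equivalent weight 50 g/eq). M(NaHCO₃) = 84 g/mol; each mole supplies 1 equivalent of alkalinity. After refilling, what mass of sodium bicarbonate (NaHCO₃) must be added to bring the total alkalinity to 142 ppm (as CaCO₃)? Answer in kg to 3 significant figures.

(a) 7.34 kg; (b) 7.44 kg

(a) Volume: 1260 m³ = 1,260,000 L.
(a) [OCl⁻]/[HOCl] = 10^(pH − pKa) = 10^(7.79 − 7.57) = 1.66; fraction as HOCl = 1/(1 + 1.66) = 0.376.
(a) Free chlorine required for 1.56 ppm HOCl: 1.56 / 0.376 = 4.149 ppm.
(a) FC to add: 4.149 − 0.8 = 3.349 mg/L as Cl₂.
(a) Cl₂ equivalent: 3.349 mg/L × 1,260,000 L = 4220 g.
(a) Product at 57.5% available Cl: 4220 / 0.575 = 7339 g.

(b) Volume: 244 m³ = 244,000 L.
(b) After draining 18% and refilling: 146 × 0.82 + 23 × 0.18 = 123.86 ppm.
(b) Deficit to target: 142 − 123.86 = 18.14 mg/L.
(b) As CaCO₃: 18.14 mg/L × 244,000 L = 4426 g; ÷ 50 g/eq ÷ 1 = 88.52 mol NaHCO₃.
(b) Mass: 88.52 × 84 = 7436 g.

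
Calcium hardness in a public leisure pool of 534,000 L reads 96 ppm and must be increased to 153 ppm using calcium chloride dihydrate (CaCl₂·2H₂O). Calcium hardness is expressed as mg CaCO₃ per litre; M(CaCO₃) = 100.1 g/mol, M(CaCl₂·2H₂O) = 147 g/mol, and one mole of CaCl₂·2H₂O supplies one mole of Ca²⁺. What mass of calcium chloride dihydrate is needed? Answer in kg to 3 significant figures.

44.7 kg

Hardness to add: (153 − 96) = 57 mg/L as CaCO₃ × 534,000 L = 30,440 g as CaCO₃.
Moles of Ca²⁺ (1 mol Ca²⁺ ≡ 1 mol CaCO₃): 30,440 / 100.1 g/mol = 304.1 mol.
Mass of CaCl₂·2H₂O: 304.1 × 147 = 44,700 g.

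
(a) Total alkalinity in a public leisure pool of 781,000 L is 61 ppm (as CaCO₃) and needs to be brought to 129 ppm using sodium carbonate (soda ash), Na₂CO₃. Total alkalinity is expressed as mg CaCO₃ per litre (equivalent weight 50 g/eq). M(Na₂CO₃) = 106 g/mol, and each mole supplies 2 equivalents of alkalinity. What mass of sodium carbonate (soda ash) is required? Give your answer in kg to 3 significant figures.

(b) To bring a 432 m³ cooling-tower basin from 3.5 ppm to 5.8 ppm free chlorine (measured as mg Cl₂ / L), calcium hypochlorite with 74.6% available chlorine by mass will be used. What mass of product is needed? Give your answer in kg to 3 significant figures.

(a) 56.3 kg; (b) 1.33 kg

(a) Alkalinity to add: (129 − 61) = 68 mg/L as CaCO₃ × 781,000 L = 53,110 g as CaCO₃.
(a) Equivalents: 53,110 g ÷ 50 g/eq = 1062 eq.
(a) Each mole of Na₂CO₃ supplies 2 eq, so 1062 / 2 = 531.1 mol.
(a) Mass: 531.1 mol × 106 g/mol = 56,290 g.

(b) Volume: 432 m³ = 432,000 L.
(b) Chlorine deficit: 5.8 − 3.5 = 2.3 ppm = 2.3 mg/L as Cl₂.
(b) Cl₂ equivalent needed: 2.3 mg/L × 432,000 L = 993,600 mg = 993.6 g.
(b) Product at 74.6% available chlorine: 993.6 / 0.746 = 1332 g.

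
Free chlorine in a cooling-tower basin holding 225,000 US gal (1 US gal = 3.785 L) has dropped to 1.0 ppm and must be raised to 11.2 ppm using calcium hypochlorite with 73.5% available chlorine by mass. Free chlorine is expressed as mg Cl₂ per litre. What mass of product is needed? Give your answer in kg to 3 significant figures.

11.8 kg

Volume: 225,000 US gal × 3.785 L/gal = 851,625 L.
Chlorine deficit: 11.2 − 1.0 = 10.2 ppm = 10.2 mg/L as Cl₂.
Cl₂ equivalent needed: 10.2 mg/L × 851,625 L = 8,687,000 mg = 8687 g.
Product at 73.5% available chlorine: 8687 / 0.735 = 11,820 g.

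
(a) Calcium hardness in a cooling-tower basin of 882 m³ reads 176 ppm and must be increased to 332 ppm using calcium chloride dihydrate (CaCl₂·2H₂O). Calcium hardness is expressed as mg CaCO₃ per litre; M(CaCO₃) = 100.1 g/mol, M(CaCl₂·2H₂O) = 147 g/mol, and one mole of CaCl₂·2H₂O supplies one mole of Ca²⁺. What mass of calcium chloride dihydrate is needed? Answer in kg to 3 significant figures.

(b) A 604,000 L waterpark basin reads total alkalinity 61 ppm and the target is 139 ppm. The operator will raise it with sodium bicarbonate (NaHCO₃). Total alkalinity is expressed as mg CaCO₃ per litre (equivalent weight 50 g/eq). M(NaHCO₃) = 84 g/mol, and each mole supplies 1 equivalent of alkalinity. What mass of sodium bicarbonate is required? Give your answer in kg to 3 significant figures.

(a) 202 kg; (b) 79.1 kg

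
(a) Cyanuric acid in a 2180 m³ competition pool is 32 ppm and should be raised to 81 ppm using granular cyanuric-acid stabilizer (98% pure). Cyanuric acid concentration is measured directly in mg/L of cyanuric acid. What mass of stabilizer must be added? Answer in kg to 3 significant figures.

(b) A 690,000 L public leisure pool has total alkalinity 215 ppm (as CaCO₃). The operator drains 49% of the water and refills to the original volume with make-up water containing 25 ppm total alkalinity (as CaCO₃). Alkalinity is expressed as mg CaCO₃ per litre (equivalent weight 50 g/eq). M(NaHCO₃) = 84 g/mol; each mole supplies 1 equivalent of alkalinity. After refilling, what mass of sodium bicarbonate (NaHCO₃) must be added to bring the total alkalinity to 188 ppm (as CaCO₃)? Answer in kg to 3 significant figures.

(a) Volume: 2180 m³ = 2,180,000 L.
(a) CYA to add: (81 − 32) = 49 mg/L × 2,180,000 L = 106,800 g cyanuric acid.
(a) At 98% purity: 106,800 / 0.98 = 109,000 g product.

(b) After draining 49% and refilling: 215 × 0.51 + 25 × 0.49 = 121.9 ppm.
(b) Deficit to target: 188 − 121.9 = 66.1 mg/L.
(b) As CaCO₃: 66.1 mg/L × 690,000 L = 45,610 g; ÷ 50 g/eq ÷ 1 = 912.2 mol NaHCO₃.
(b) Mass: 912.2 × 84 = 76,620 g.

(a) 109 kg; (b) 76.6 kg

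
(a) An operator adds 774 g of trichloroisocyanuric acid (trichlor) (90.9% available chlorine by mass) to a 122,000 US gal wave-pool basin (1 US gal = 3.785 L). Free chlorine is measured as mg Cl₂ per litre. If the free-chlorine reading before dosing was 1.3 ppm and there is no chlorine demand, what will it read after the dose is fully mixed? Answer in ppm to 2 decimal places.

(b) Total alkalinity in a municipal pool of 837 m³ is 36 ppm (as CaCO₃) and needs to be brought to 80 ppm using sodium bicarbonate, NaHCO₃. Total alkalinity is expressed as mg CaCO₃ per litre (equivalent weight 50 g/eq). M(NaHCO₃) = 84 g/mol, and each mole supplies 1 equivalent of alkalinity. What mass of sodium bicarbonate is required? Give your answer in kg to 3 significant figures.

(a) 2.82 ppm; (b) 61.9 kg

(a) Volume: 122,000 US gal × 3.785 L/gal = 461,770 L.
(a) Available chlorine delivered: 774 g × 0.909 = 703.6 g as Cl₂.
(a) Concentration rise: 703.6 g / 461,770 L = 1.524 mg/L = 1.52 ppm.
(a) Final FC: 1.3 + 1.52 = 2.82 ppm.

(b) Volume: 837 m³ = 837,000 L.
(b) Alkalinity to add: (80 − 36) = 44 mg/L as CaCO₃ × 837,000 L = 36,830 g as CaCO₃.
(b) Equivalents: 36,830 g ÷ 50 g/eq = 736.6 eq.
(b) NaHCO₃ supplies 1 eq per mole → 736.6 mol.
(b) Mass: 736.6 mol × 84 g/mol = 61,870 g.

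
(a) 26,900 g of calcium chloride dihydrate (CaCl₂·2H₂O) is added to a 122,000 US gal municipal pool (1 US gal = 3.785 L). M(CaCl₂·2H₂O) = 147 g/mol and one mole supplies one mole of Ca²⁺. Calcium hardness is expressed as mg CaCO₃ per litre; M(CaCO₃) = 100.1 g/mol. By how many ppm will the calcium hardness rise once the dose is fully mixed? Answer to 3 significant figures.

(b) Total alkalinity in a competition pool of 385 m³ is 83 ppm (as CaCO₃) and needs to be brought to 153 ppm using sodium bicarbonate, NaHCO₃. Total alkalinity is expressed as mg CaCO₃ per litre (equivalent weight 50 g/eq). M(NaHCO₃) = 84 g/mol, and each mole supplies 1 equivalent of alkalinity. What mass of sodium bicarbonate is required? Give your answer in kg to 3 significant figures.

(a) Volume: 122,000 US gal × 3.785 L/gal = 461,770 L.
(a) Moles of Ca²⁺: 26,900 g ÷ 147 g/mol = 183 mol.
(a) As CaCO₃: 183 mol × 100.1 g/mol = 18,320 g.
(a) Rise: 18,320 g / 461,770 L × 1000 = 39.67 mg/L.

(b) Volume: 385 m³ = 385,000 L.
(b) Alkalinity to add: (153 − 83) = 70 mg/L as CaCO₃ × 385,000 L = 26,950 g as CaCO₃.
(b) Equivalents: 26,950 g ÷ 50 g/eq = 539 eq.
(b) NaHCO₃ supplies 1 eq per mole → 539 mol.
(b) Mass: 539 mol × 84 g/mol = 45,280 g.

(a) 39.7 ppm; (b) 45.3 kg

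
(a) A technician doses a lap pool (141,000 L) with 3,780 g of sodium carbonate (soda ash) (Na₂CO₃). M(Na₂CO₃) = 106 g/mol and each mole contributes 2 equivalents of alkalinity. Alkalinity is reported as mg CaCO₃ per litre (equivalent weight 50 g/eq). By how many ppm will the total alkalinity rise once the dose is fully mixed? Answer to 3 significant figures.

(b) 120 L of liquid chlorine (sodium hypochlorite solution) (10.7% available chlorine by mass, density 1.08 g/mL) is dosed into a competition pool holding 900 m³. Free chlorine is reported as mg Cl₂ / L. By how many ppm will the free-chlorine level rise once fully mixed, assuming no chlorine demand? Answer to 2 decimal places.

(a) 25.3 ppm; (b) 15.41 ppm

(a) Moles of Na₂CO₃: 3,780 g ÷ 106 g/mol = 35.66 mol → 71.32 eq of alkalinity.
(a) As CaCO₃: 71.32 eq × 50 g/eq = 3566 g.
(a) Rise: 3566 g / 141,000 L × 1000 = 25.29 mg/L.

(b) Volume: 900 m³ = 900,000 L.
(b) Mass of solution: 120 L × 1000 mL/L × 1.08 g/mL = 129,600 g.
(b) Available chlorine delivered: 129,600 g × 0.107 = 13,870 g as Cl₂.
(b) Concentration rise: 13,870 g / 900,000 L = 15.41 mg/L = 15.41 ppm.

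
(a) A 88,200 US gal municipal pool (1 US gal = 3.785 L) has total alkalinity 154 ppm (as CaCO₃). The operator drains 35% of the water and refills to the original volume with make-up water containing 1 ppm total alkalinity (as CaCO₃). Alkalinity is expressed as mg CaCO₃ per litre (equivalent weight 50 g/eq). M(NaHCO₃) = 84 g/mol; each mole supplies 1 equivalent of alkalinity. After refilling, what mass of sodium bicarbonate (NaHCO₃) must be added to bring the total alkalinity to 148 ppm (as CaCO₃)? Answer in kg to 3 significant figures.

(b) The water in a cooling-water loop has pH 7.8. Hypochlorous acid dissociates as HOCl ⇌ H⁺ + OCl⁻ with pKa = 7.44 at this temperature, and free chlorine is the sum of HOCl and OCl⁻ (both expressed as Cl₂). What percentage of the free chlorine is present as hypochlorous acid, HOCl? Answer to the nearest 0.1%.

(a) Volume: 88,200 US gal × 3.785 L/gal = 333,837 L.
(a) After draining 35% and refilling: 154 × 0.65 + 1 × 0.35 = 100.45 ppm.
(a) Deficit to target: 148 − 100.45 = 47.55 mg/L.
(a) As CaCO₃: 47.55 mg/L × 333,837 L = 15,870 g; ÷ 50 g/eq ÷ 1 = 317.5 mol NaHCO₃.
(a) Mass: 317.5 × 84 = 26,670 g.

(b) [OCl⁻]/[HOCl] = 10^(pH − pKa) = 10^(7.8 − 7.44) = 10^0.36 = 2.291.
(b) Fraction as HOCl = 1 / (1 + 2.291) = 0.3039.

(a) 26.7 kg; (b) 30.4%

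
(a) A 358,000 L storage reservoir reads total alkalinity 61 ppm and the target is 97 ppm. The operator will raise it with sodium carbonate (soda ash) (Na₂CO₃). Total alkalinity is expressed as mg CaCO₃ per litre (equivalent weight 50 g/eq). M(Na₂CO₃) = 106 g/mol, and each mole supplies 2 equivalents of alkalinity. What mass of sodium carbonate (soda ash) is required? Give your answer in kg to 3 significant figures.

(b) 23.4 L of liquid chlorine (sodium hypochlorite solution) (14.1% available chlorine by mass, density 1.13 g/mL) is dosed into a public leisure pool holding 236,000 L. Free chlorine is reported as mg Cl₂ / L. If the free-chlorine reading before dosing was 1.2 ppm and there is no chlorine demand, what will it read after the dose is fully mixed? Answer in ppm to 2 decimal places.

(a) 13.7 kg; (b) 17.00 ppm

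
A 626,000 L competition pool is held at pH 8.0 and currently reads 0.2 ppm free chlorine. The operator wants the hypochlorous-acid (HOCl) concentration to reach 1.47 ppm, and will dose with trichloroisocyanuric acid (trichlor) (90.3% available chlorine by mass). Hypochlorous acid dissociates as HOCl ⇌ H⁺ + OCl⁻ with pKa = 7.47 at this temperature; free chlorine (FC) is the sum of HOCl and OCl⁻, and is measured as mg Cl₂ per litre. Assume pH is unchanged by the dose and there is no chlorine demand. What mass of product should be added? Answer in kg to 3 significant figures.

[OCl⁻]/[HOCl] = 10^(pH − pKa) = 10^(8.0 − 7.47) = 3.388; fraction as HOCl = 1/(1 + 3.388) = 0.2279.
Free chlorine required for 1.47 ppm HOCl: 1.47 / 0.2279 = 6.451 ppm.
FC to add: 6.451 − 0.2 = 6.251 mg/L as Cl₂.
Cl₂ equivalent: 6.251 mg/L × 626,000 L = 3913 g.
Product at 90.3% available Cl: 3913 / 0.903 = 4333 g.

4.33 kg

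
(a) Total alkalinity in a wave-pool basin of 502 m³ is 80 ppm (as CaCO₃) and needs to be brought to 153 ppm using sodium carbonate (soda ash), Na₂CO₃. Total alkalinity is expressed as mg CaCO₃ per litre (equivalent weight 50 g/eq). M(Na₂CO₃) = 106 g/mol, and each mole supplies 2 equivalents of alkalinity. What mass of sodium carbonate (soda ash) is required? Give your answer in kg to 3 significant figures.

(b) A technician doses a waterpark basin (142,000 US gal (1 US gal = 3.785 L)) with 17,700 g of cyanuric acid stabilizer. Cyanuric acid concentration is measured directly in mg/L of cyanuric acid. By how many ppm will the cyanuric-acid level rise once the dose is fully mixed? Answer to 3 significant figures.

(a) 38.8 kg; (b) 32.9 ppm

(a) Volume: 502 m³ = 502,000 L.
(a) Alkalinity to add: (153 − 80) = 73 mg/L as CaCO₃ × 502,000 L = 36,650 g as CaCO₃.
(a) Equivalents: 36,650 g ÷ 50 g/eq = 732.9 eq.
(a) Each mole of Na₂CO₃ supplies 2 eq, so 732.9 / 2 = 366.5 mol.
(a) Mass: 366.5 mol × 106 g/mol = 38,840 g.

(b) Volume: 142,000 US gal × 3.785 L/gal = 537,470 L.
(b) Rise: 17,700 g / 537,470 L × 1000 = 32.93 mg/L.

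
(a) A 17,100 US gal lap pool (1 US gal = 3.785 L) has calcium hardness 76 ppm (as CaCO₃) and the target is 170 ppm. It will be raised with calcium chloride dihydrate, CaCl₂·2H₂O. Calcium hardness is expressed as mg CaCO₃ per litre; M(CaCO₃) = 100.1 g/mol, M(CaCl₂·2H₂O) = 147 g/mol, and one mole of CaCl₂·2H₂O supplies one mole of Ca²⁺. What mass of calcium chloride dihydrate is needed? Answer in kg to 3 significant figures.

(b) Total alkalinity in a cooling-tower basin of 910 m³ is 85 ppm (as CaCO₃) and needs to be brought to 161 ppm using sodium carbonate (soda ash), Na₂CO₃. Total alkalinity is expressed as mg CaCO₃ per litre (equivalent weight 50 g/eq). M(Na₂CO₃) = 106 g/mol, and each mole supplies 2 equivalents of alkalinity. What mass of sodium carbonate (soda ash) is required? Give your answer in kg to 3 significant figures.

(a) 8.93 kg; (b) 73.3 kg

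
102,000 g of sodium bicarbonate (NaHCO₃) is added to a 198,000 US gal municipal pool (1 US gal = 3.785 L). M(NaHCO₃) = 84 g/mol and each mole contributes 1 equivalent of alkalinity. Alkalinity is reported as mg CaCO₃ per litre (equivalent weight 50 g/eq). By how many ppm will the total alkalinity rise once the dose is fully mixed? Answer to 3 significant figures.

81.0 ppm

Volume: 198,000 US gal × 3.785 L/gal = 749,430 L.
Moles of NaHCO₃: 102,000 g ÷ 84 g/mol = 1214 mol → 1214 eq of alkalinity.
As CaCO₃: 1214 eq × 50 g/eq = 60,710 g.
Rise: 60,710 g / 749,430 L × 1000 = 81.01 mg/L.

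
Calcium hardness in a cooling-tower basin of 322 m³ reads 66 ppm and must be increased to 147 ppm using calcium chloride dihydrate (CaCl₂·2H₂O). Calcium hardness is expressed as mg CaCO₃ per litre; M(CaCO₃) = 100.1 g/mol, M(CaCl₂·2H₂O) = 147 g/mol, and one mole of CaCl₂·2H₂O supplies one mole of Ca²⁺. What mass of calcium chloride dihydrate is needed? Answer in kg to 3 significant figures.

Volume: 322 m³ = 322,000 L.
Hardness to add: (147 − 66) = 81 mg/L as CaCO₃ × 322,000 L = 26,080 g as CaCO₃.
Moles of Ca²⁺ (1 mol Ca²⁺ ≡ 1 mol CaCO₃): 26,080 / 100.1 g/mol = 260.6 mol.
Mass of CaCl₂·2H₂O: 260.6 × 147 = 38,300 g.

38.3 kg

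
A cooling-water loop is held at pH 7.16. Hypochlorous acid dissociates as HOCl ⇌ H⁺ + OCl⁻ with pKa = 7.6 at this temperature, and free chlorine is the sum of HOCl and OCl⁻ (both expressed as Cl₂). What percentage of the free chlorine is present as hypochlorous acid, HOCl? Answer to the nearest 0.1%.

73.4%

[OCl⁻]/[HOCl] = 10^(pH − pKa) = 10^(7.16 − 7.6) = 10^-0.44 = 0.3631.
Fraction as HOCl = 1 / (1 + 0.3631) = 0.7336.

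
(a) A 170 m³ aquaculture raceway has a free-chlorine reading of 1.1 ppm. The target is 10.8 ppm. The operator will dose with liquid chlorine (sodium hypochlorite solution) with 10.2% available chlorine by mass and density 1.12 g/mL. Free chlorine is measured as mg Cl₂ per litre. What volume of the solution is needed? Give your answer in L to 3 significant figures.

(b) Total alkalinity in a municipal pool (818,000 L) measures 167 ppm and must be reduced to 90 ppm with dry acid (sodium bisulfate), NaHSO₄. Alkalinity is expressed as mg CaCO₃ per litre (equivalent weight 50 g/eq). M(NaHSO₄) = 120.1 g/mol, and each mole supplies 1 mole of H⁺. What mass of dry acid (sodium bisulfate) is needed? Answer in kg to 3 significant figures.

(a) Volume: 170 m³ = 170,000 L.
(a) Chlorine deficit: 10.8 − 1.1 = 9.7 ppm = 9.7 mg/L as Cl₂.
(a) Cl₂ equivalent needed: 9.7 mg/L × 170,000 L = 1,649,000 mg = 1649 g.
(a) Product at 10.2% available chlorine: 1649 / 0.102 = 16,170 g.
(a) Volume at density 1.12 g/mL: 16,170 g ÷ 1.12 g/mL = 14,430 mL.

(b) Alkalinity to neutralize: (167 − 90) = 77 mg/L as CaCO₃ × 818,000 L = 62,990 g as CaCO₃.
(b) Equivalents of H⁺ required: 62,990 ÷ 50 g/eq = 1260 eq = 1260 mol NaHSO₄.
(b) Mass of NaHSO₄: 1260 × 120.1 = 151,300 g.

(a) 14.4 L; (b) 151 kg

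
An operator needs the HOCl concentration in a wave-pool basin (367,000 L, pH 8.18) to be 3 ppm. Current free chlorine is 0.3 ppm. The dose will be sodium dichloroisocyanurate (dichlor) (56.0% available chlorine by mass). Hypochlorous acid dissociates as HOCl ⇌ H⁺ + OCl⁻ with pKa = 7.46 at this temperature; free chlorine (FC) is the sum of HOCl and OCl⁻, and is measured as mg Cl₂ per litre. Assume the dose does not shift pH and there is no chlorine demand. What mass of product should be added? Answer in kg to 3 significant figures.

[OCl⁻]/[HOCl] = 10^(pH − pKa) = 10^(8.18 − 7.46) = 5.248; fraction as HOCl = 1/(1 + 5.248) = 0.16.
Free chlorine required for 3 ppm HOCl: 3 / 0.16 = 18.74 ppm.
FC to add: 18.74 − 0.3 = 18.44 mg/L as Cl₂.
Cl₂ equivalent: 18.44 mg/L × 367,000 L = 6769 g.
Product at 56.0% available Cl: 6769 / 0.56 = 12,090 g.

12.1 kg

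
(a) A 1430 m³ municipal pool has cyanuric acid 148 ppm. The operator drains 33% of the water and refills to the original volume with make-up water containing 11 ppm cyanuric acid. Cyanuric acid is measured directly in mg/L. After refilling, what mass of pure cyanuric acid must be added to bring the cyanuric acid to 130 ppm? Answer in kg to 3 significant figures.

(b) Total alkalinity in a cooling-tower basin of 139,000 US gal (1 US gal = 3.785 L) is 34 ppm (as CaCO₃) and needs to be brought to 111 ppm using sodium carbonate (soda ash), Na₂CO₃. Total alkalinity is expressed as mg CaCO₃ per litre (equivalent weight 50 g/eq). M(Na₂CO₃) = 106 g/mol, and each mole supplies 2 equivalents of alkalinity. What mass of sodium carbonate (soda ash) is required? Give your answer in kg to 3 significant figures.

(a) 38.9 kg; (b) 42.9 kg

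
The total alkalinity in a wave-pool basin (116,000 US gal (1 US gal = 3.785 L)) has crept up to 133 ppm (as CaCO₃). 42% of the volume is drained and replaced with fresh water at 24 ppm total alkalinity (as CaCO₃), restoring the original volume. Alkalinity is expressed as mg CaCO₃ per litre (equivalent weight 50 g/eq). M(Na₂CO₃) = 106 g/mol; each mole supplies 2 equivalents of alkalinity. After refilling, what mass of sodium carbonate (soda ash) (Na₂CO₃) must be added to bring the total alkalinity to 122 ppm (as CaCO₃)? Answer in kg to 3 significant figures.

16.2 kg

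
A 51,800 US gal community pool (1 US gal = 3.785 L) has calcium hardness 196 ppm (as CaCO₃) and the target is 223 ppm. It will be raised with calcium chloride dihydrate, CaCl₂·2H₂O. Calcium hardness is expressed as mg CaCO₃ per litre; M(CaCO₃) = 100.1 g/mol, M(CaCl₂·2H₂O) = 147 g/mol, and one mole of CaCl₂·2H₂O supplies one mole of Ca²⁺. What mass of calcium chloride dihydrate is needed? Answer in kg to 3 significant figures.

7.77 kg

Volume: 51,800 US gal × 3.785 L/gal = 196,063 L.
Hardness to add: (223 − 196) = 27 mg/L as CaCO₃ × 196,063 L = 5294 g as CaCO₃.
Moles of Ca²⁺ (1 mol Ca²⁺ ≡ 1 mol CaCO₃): 5294 / 100.1 g/mol = 52.88 mol.
Mass of CaCl₂·2H₂O: 52.88 × 147 = 7774 g.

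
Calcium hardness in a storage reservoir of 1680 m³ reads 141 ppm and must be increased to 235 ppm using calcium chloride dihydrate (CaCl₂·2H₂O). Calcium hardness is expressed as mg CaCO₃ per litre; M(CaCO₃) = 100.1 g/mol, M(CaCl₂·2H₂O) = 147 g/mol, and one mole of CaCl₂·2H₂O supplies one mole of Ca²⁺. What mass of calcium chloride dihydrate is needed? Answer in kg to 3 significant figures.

232 kg

Volume: 1680 m³ = 1,680,000 L.
Hardness to add: (235 − 141) = 94 mg/L as CaCO₃ × 1,680,000 L = 157,900 g as CaCO₃.
Moles of Ca²⁺ (1 mol Ca²⁺ ≡ 1 mol CaCO₃): 157,900 / 100.1 g/mol = 1578 mol.
Mass of CaCl₂·2H₂O: 1578 × 147 = 231,900 g.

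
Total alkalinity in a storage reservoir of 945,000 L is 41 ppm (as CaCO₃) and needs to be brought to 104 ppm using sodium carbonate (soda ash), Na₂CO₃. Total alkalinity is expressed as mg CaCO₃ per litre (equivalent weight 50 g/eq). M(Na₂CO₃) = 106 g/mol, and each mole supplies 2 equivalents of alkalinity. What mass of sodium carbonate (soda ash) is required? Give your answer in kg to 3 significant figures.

Alkalinity to add: (104 − 41) = 63 mg/L as CaCO₃ × 945,000 L = 59,540 g as CaCO₃.
Equivalents: 59,540 g ÷ 50 g/eq = 1191 eq.
Each mole of Na₂CO₃ supplies 2 eq, so 1191 / 2 = 595.4 mol.
Mass: 595.4 mol × 106 g/mol = 63,110 g.

63.1 kg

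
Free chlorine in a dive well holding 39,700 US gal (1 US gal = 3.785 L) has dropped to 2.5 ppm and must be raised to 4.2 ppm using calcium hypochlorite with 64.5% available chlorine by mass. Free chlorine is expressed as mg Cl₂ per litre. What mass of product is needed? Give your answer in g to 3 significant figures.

396 g

Volume: 39,700 US gal × 3.785 L/gal = 150,264 L.
Chlorine deficit: 4.2 − 2.5 = 1.7 ppm = 1.7 mg/L as Cl₂.
Cl₂ equivalent needed: 1.7 mg/L × 150,264 L = 255,400 mg = 255.4 g.
Product at 64.5% available chlorine: 255.4 / 0.645 = 396 g.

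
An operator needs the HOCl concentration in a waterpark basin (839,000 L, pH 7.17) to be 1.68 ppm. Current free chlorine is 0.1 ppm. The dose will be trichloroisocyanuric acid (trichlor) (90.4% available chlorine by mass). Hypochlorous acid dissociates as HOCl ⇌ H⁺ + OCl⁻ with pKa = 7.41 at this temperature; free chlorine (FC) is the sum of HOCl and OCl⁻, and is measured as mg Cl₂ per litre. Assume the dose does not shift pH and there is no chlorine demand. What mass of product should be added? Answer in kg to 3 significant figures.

2.36 kg

[OCl⁻]/[HOCl] = 10^(pH − pKa) = 10^(7.17 − 7.41) = 0.5754; fraction as HOCl = 1/(1 + 0.5754) = 0.6347.
Free chlorine required for 1.68 ppm HOCl: 1.68 / 0.6347 = 2.647 ppm.
FC to add: 2.647 − 0.1 = 2.547 mg/L as Cl₂.
Cl₂ equivalent: 2.547 mg/L × 839,000 L = 2137 g.
Product at 90.4% available Cl: 2137 / 0.904 = 2364 g.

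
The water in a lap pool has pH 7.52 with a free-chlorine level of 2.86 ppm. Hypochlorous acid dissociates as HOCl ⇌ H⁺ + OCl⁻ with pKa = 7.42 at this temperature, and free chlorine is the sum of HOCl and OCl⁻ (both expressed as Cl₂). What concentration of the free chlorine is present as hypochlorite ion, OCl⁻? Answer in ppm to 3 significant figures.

[OCl⁻]/[HOCl] = 10^(pH − pKa) = 10^(7.52 − 7.42) = 10^0.10 = 1.259.
Fraction as HOCl = 1 / (1 + 1.259) = 0.4427.
OCl⁻ = (1 − 0.4427) × 2.86 ppm = 1.594 ppm.

1.59 ppm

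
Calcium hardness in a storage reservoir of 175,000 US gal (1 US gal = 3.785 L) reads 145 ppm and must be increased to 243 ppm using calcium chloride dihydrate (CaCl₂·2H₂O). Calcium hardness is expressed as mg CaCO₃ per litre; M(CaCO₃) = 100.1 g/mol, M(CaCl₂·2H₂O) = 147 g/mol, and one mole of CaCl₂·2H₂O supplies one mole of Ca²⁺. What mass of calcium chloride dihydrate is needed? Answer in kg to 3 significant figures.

Volume: 175,000 US gal × 3.785 L/gal = 662,375 L.
Hardness to add: (243 − 145) = 98 mg/L as CaCO₃ × 662,375 L = 64,910 g as CaCO₃.
Moles of Ca²⁺ (1 mol Ca²⁺ ≡ 1 mol CaCO₃): 64,910 / 100.1 g/mol = 648.5 mol.
Mass of CaCl₂·2H₂O: 648.5 × 147 = 95,330 g.

95.3 kg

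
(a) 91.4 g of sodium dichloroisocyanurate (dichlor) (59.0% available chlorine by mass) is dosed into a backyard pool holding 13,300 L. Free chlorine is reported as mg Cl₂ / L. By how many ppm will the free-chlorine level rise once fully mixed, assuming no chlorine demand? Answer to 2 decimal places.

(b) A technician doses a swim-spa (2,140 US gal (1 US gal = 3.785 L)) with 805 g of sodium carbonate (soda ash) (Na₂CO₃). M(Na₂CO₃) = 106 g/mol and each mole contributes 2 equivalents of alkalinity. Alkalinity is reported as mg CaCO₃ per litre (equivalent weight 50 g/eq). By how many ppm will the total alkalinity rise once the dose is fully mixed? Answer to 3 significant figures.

(a) 4.05 ppm; (b) 93.8 ppm

(a) Available chlorine delivered: 91.4 g × 0.59 = 53.93 g as Cl₂.
(a) Concentration rise: 53.93 g / 13,300 L = 4.055 mg/L = 4.05 ppm.

(b) Volume: 2,140 US gal × 3.785 L/gal = 8,100 L.
(b) Moles of Na₂CO₃: 805 g ÷ 106 g/mol = 7.594 mol → 15.19 eq of alkalinity.
(b) As CaCO₃: 15.19 eq × 50 g/eq = 759.4 g.
(b) Rise: 759.4 g / 8,100 L × 1000 = 93.76 mg/L.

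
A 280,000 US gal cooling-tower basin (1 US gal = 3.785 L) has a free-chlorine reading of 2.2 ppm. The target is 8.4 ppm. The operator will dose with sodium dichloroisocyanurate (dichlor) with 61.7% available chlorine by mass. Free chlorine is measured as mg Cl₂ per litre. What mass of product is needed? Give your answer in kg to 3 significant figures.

10.6 kg

Volume: 280,000 US gal × 3.785 L/gal = 1,059,800 L.
Chlorine deficit: 8.4 − 2.2 = 6.2 ppm = 6.2 mg/L as Cl₂.
Cl₂ equivalent needed: 6.2 mg/L × 1,059,800 L = 6,571,000 mg = 6571 g.
Product at 61.7% available chlorine: 6571 / 0.617 = 10,650 g.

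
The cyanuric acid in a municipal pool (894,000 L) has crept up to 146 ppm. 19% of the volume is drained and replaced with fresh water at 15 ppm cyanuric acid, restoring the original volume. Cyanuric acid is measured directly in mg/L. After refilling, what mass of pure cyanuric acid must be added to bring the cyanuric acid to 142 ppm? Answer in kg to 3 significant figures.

18.7 kg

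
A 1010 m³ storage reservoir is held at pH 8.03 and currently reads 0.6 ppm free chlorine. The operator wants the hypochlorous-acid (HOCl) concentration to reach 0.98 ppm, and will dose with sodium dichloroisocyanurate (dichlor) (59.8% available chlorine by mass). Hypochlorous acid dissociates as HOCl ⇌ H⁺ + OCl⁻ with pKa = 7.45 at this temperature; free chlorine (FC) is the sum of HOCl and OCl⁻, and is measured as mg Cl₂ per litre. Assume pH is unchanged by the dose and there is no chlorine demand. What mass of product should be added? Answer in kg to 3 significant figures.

Volume: 1010 m³ = 1,010,000 L.
[OCl⁻]/[HOCl] = 10^(pH − pKa) = 10^(8.03 − 7.45) = 3.802; fraction as HOCl = 1/(1 + 3.802) = 0.2083.
Free chlorine required for 0.98 ppm HOCl: 0.98 / 0.2083 = 4.706 ppm.
FC to add: 4.706 − 0.6 = 4.106 mg/L as Cl₂.
Cl₂ equivalent: 4.106 mg/L × 1,010,000 L = 4147 g.
Product at 59.8% available Cl: 4147 / 0.598 = 6935 g.

6.93 kg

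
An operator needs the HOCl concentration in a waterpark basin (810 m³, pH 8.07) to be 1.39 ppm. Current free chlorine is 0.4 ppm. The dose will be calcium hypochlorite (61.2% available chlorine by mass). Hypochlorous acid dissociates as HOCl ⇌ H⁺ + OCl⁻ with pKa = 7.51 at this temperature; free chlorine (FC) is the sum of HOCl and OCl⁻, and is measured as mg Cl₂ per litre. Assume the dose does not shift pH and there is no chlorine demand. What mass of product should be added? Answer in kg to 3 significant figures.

Volume: 810 m³ = 810,000 L.
[OCl⁻]/[HOCl] = 10^(pH − pKa) = 10^(8.07 − 7.51) = 3.631; fraction as HOCl = 1/(1 + 3.631) = 0.2159.
Free chlorine required for 1.39 ppm HOCl: 1.39 / 0.2159 = 6.437 ppm.
FC to add: 6.437 − 0.4 = 6.037 mg/L as Cl₂.
Cl₂ equivalent: 6.037 mg/L × 810,000 L = 4890 g.
Product at 61.2% available Cl: 4890 / 0.612 = 7990 g.

7.99 kg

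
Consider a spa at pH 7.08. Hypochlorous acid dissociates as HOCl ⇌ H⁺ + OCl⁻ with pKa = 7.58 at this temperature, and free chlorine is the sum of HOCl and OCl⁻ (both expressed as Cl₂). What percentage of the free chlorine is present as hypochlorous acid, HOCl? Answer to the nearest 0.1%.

[OCl⁻]/[HOCl] = 10^(pH − pKa) = 10^(7.08 − 7.58) = 10^-0.50 = 0.3162.
Fraction as HOCl = 1 / (1 + 0.3162) = 0.7597.

76.0%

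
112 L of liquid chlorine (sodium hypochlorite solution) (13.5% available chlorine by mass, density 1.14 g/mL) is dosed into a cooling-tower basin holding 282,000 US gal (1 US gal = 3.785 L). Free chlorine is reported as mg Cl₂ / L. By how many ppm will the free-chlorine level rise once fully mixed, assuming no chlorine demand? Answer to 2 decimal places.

16.15 ppm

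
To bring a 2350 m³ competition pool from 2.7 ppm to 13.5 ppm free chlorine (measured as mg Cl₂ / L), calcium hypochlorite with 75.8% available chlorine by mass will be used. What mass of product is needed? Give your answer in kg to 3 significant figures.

33.5 kg

Volume: 2350 m³ = 2,350,000 L.
Chlorine deficit: 13.5 − 2.7 = 10.8 ppm = 10.8 mg/L as Cl₂.
Cl₂ equivalent needed: 10.8 mg/L × 2,350,000 L = 25,380,000 mg = 25,380 g.
Product at 75.8% available chlorine: 25,380 / 0.758 = 33,480 g.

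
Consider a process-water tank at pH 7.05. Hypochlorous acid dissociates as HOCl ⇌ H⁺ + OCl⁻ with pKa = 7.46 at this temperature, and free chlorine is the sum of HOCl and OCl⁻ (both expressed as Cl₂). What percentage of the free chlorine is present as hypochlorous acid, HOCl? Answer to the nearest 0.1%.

[OCl⁻]/[HOCl] = 10^(pH − pKa) = 10^(7.05 − 7.46) = 10^-0.41 = 0.389.
Fraction as HOCl = 1 / (1 + 0.389) = 0.7199.

72.0%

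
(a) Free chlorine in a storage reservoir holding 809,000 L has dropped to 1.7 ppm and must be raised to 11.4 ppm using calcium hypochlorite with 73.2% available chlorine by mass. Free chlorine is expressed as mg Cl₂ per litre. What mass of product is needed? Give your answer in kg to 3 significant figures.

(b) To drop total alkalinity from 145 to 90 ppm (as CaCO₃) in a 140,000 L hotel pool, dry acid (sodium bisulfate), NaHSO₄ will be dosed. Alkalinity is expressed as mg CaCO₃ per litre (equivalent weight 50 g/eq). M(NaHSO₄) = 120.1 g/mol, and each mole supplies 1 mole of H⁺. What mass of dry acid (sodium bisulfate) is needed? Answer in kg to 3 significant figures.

(a) 10.7 kg; (b) 18.5 kg

(a) Chlorine deficit: 11.4 − 1.7 = 9.7 ppm = 9.7 mg/L as Cl₂.
(a) Cl₂ equivalent needed: 9.7 mg/L × 809,000 L = 7,847,000 mg = 7847 g.
(a) Product at 73.2% available chlorine: 7847 / 0.732 = 10,720 g.

(b) Alkalinity to neutralize: (145 − 90) = 55 mg/L as CaCO₃ × 140,000 L = 7700 g as CaCO₃.
(b) Equivalents of H⁺ required: 7700 ÷ 50 g/eq = 154 eq = 154 mol NaHSO₄.
(b) Mass of NaHSO₄: 154 × 120.1 = 18,500 g.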